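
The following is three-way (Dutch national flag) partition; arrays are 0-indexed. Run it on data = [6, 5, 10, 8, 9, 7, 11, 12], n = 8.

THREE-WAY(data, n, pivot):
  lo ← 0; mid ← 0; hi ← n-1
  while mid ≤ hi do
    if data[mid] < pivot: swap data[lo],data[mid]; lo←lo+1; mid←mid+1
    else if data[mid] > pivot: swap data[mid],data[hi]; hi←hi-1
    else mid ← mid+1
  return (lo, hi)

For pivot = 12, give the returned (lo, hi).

pivot = 12; lo=0, mid=0, hi=7
data[mid]=6<12: swap data[0],data[0]; lo=1,mid=1 → [6, 5, 10, 8, 9, 7, 11, 12]
data[mid]=5<12: swap data[1],data[1]; lo=2,mid=2 → [6, 5, 10, 8, 9, 7, 11, 12]
data[mid]=10<12: swap data[2],data[2]; lo=3,mid=3 → [6, 5, 10, 8, 9, 7, 11, 12]
data[mid]=8<12: swap data[3],data[3]; lo=4,mid=4 → [6, 5, 10, 8, 9, 7, 11, 12]
data[mid]=9<12: swap data[4],data[4]; lo=5,mid=5 → [6, 5, 10, 8, 9, 7, 11, 12]
data[mid]=7<12: swap data[5],data[5]; lo=6,mid=6 → [6, 5, 10, 8, 9, 7, 11, 12]
data[mid]=11<12: swap data[6],data[6]; lo=7,mid=7 → [6, 5, 10, 8, 9, 7, 11, 12]
data[mid]=12=12: mid=8
end: lo=7, hi=7; data = [6, 5, 10, 8, 9, 7, 11, 12]

(7, 7)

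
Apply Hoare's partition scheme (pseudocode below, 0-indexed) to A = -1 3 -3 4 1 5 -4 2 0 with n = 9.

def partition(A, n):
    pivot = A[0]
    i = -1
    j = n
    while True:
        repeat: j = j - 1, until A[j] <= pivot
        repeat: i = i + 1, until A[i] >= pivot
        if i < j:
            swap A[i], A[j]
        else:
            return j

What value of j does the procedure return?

1

pivot=-1
j stops at 6 (-4), i stops at 0 (-1); swap ⇒ -4 3 -3 4 1 5 -1 2 0
j stops at 2 (-3), i stops at 1 (3); swap ⇒ -4 -3 3 4 1 5 -1 2 0
j stops at 1, i stops at 2; i≥j ⇒ return 1. A=-4 -3 3 4 1 5 -1 2 0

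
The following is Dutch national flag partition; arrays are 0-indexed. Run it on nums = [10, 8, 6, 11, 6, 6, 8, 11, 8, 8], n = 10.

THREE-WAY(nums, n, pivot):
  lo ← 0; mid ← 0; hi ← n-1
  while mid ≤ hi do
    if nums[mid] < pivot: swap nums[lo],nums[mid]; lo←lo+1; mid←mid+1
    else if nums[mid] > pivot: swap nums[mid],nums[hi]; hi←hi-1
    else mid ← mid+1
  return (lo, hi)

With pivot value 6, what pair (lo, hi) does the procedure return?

lo=0 mid=0 hi=9
10>6: swap(0,9), hi=8 ⇒ [8, 8, 6, 11, 6, 6, 8, 11, 8, 10]
8>6: swap(0,8), hi=7 ⇒ [8, 8, 6, 11, 6, 6, 8, 11, 8, 10]
8>6: swap(0,7), hi=6 ⇒ [11, 8, 6, 11, 6, 6, 8, 8, 8, 10]
11>6: swap(0,6), hi=5 ⇒ [8, 8, 6, 11, 6, 6, 11, 8, 8, 10]
8>6: swap(0,5), hi=4 ⇒ [6, 8, 6, 11, 6, 8, 11, 8, 8, 10]
6=6: mid=1
8>6: swap(1,4), hi=3 ⇒ [6, 6, 6, 11, 8, 8, 11, 8, 8, 10]
6=6: mid=2
6=6: mid=3
11>6: swap(3,3), hi=2 ⇒ [6, 6, 6, 11, 8, 8, 11, 8, 8, 10]
done. lo=0 hi=2; nums=[6, 6, 6, 11, 8, 8, 11, 8, 8, 10]

(0, 2)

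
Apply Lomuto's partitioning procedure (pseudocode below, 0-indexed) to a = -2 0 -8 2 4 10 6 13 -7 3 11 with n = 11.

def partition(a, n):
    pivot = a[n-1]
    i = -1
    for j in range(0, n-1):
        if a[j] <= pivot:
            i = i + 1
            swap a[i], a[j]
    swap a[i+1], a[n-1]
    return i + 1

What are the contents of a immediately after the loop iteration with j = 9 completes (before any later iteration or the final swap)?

pivot = a[10] = 11; i = -1
j=0: a[0]=-2 ≤ 11 → i=0, swap a[0],a[0] (no change) → -2 0 -8 2 4 10 6 13 -7 3 11
j=1: a[1]=0 ≤ 11 → i=1, swap a[1],a[1] (no change) → -2 0 -8 2 4 10 6 13 -7 3 11
j=2: a[2]=-8 ≤ 11 → i=2, swap a[2],a[2] (no change) → -2 0 -8 2 4 10 6 13 -7 3 11
j=3: a[3]=2 ≤ 11 → i=3, swap a[3],a[3] (no change) → -2 0 -8 2 4 10 6 13 -7 3 11
j=4: a[4]=4 ≤ 11 → i=4, swap a[4],a[4] (no change) → -2 0 -8 2 4 10 6 13 -7 3 11
j=5: a[5]=10 ≤ 11 → i=5, swap a[5],a[5] (no change) → -2 0 -8 2 4 10 6 13 -7 3 11
j=6: a[6]=6 ≤ 11 → i=6, swap a[6],a[6] (no change) → -2 0 -8 2 4 10 6 13 -7 3 11
j=7: a[7]=13 > 11 → no swap
j=8: a[8]=-7 ≤ 11 → i=7, swap a[7],a[8] → -2 0 -8 2 4 10 6 -7 13 3 11
j=9: a[9]=3 ≤ 11 → i=8, swap a[8],a[9] → -2 0 -8 2 4 10 6 -7 3 13 11
(after j=9) a = -2 0 -8 2 4 10 6 -7 3 13 11

-2 0 -8 2 4 10 6 -7 3 13 11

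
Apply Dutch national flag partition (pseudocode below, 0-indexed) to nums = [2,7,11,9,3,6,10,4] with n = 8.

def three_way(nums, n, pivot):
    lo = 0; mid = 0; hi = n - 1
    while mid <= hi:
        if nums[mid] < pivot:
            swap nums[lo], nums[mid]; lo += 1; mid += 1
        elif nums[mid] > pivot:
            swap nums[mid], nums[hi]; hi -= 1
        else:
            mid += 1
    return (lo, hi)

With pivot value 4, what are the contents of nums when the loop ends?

[2,3,4,9,6,10,11,7]

lo=0 mid=0 hi=7
2<4: swap(0,0), lo=1 mid=1 ⇒ [2,7,11,9,3,6,10,4]
7>4: swap(1,7), hi=6 ⇒ [2,4,11,9,3,6,10,7]
4=4: mid=2
11>4: swap(2,6), hi=5 ⇒ [2,4,10,9,3,6,11,7]
10>4: swap(2,5), hi=4 ⇒ [2,4,6,9,3,10,11,7]
6>4: swap(2,4), hi=3 ⇒ [2,4,3,9,6,10,11,7]
3<4: swap(1,2), lo=2 mid=3 ⇒ [2,3,4,9,6,10,11,7]
9>4: swap(3,3), hi=2 ⇒ [2,3,4,9,6,10,11,7]
done. lo=2 hi=2; nums=[2,3,4,9,6,10,11,7]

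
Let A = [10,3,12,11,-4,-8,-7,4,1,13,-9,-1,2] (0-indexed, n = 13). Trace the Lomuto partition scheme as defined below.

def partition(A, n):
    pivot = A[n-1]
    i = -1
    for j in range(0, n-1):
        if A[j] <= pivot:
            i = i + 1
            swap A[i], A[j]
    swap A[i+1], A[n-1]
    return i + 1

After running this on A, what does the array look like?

[-4,-8,-7,1,-9,-1,2,4,11,13,10,3,12]

pivot=2, i=-1
j=0: 10>2, skip
j=1: 3>2, skip
j=2: 12>2, skip
j=3: 11>2, skip
j=4: -4≤2, i=0, swap(0,4) ⇒ [-4,3,12,11,10,-8,-7,4,1,13,-9,-1,2]
j=5: -8≤2, i=1, swap(1,5) ⇒ [-4,-8,12,11,10,3,-7,4,1,13,-9,-1,2]
j=6: -7≤2, i=2, swap(2,6) ⇒ [-4,-8,-7,11,10,3,12,4,1,13,-9,-1,2]
j=7: 4>2, skip
j=8: 1≤2, i=3, swap(3,8) ⇒ [-4,-8,-7,1,10,3,12,4,11,13,-9,-1,2]
j=9: 13>2, skip
j=10: -9≤2, i=4, swap(4,10) ⇒ [-4,-8,-7,1,-9,3,12,4,11,13,10,-1,2]
j=11: -1≤2, i=5, swap(5,11) ⇒ [-4,-8,-7,1,-9,-1,12,4,11,13,10,3,2]
swap(6,12) ⇒ [-4,-8,-7,1,-9,-1,2,4,11,13,10,3,12]; return 6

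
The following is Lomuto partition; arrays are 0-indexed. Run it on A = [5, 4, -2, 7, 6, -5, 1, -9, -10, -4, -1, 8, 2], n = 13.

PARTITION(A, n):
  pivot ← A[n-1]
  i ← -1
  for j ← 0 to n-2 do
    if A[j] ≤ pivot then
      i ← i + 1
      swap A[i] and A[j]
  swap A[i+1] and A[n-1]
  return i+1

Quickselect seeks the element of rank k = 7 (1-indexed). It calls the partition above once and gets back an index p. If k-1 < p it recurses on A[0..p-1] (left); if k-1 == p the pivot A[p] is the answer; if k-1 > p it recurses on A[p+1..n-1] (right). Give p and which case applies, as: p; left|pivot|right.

7; left

pivot=2, i=-1
j=0: 5>2, skip
j=1: 4>2, skip
j=2: -2≤2, i=0, swap(0,2) ⇒ [-2, 4, 5, 7, 6, -5, 1, -9, -10, -4, -1, 8, 2]
j=3: 7>2, skip
j=4: 6>2, skip
j=5: -5≤2, i=1, swap(1,5) ⇒ [-2, -5, 5, 7, 6, 4, 1, -9, -10, -4, -1, 8, 2]
j=6: 1≤2, i=2, swap(2,6) ⇒ [-2, -5, 1, 7, 6, 4, 5, -9, -10, -4, -1, 8, 2]
j=7: -9≤2, i=3, swap(3,7) ⇒ [-2, -5, 1, -9, 6, 4, 5, 7, -10, -4, -1, 8, 2]
j=8: -10≤2, i=4, swap(4,8) ⇒ [-2, -5, 1, -9, -10, 4, 5, 7, 6, -4, -1, 8, 2]
j=9: -4≤2, i=5, swap(5,9) ⇒ [-2, -5, 1, -9, -10, -4, 5, 7, 6, 4, -1, 8, 2]
j=10: -1≤2, i=6, swap(6,10) ⇒ [-2, -5, 1, -9, -10, -4, -1, 7, 6, 4, 5, 8, 2]
j=11: 8>2, skip
swap(7,12) ⇒ [-2, -5, 1, -9, -10, -4, -1, 2, 6, 4, 5, 8, 7]; return 7
p = 7; k-1 = 6 < 7 ⇒ left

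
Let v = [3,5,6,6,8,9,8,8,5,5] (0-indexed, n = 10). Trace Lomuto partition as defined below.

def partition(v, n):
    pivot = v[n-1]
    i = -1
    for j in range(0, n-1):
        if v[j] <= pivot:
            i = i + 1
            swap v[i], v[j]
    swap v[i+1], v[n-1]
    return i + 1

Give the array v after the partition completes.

[3,5,5,5,8,9,8,8,6,6]

pivot=5, i=-1
j=0: 3≤5, i=0, swap(0,0) ⇒ [3,5,6,6,8,9,8,8,5,5]
j=1: 5≤5, i=1, swap(1,1) ⇒ [3,5,6,6,8,9,8,8,5,5]
j=2: 6>5, skip
j=3: 6>5, skip
j=4: 8>5, skip
j=5: 9>5, skip
j=6: 8>5, skip
j=7: 8>5, skip
j=8: 5≤5, i=2, swap(2,8) ⇒ [3,5,5,6,8,9,8,8,6,5]
swap(3,9) ⇒ [3,5,5,5,8,9,8,8,6,6]; return 3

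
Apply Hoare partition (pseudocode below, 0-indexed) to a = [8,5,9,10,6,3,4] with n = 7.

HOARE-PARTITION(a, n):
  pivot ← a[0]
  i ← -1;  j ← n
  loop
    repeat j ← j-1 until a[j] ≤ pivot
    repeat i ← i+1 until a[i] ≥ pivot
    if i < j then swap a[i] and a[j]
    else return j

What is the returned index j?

pivot=8
j stops at 6 (4), i stops at 0 (8); swap ⇒ [4,5,9,10,6,3,8]
j stops at 5 (3), i stops at 2 (9); swap ⇒ [4,5,3,10,6,9,8]
j stops at 4 (6), i stops at 3 (10); swap ⇒ [4,5,3,6,10,9,8]
j stops at 3, i stops at 4; i≥j ⇒ return 3. a=[4,5,3,6,10,9,8]

3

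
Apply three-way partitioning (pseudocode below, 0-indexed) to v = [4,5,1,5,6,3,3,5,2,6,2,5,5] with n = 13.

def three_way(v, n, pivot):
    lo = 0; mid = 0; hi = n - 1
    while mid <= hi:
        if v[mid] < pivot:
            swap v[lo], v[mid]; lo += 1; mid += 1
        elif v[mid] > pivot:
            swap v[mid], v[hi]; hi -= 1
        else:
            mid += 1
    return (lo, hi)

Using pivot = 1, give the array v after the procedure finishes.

[1,5,5,6,3,3,5,2,6,2,5,5,4]

pivot = 1; lo=0, mid=0, hi=12
v[mid]=4>1: swap v[0],v[12]; hi=11 → [5,5,1,5,6,3,3,5,2,6,2,5,4]
v[mid]=5>1: swap v[0],v[11]; hi=10 → [5,5,1,5,6,3,3,5,2,6,2,5,4]
v[mid]=5>1: swap v[0],v[10]; hi=9 → [2,5,1,5,6,3,3,5,2,6,5,5,4]
v[mid]=2>1: swap v[0],v[9]; hi=8 → [6,5,1,5,6,3,3,5,2,2,5,5,4]
v[mid]=6>1: swap v[0],v[8]; hi=7 → [2,5,1,5,6,3,3,5,6,2,5,5,4]
v[mid]=2>1: swap v[0],v[7]; hi=6 → [5,5,1,5,6,3,3,2,6,2,5,5,4]
v[mid]=5>1: swap v[0],v[6]; hi=5 → [3,5,1,5,6,3,5,2,6,2,5,5,4]
v[mid]=3>1: swap v[0],v[5]; hi=4 → [3,5,1,5,6,3,5,2,6,2,5,5,4]
v[mid]=3>1: swap v[0],v[4]; hi=3 → [6,5,1,5,3,3,5,2,6,2,5,5,4]
v[mid]=6>1: swap v[0],v[3]; hi=2 → [5,5,1,6,3,3,5,2,6,2,5,5,4]
v[mid]=5>1: swap v[0],v[2]; hi=1 → [1,5,5,6,3,3,5,2,6,2,5,5,4]
v[mid]=1=1: mid=1
v[mid]=5>1: swap v[1],v[1]; hi=0 → [1,5,5,6,3,3,5,2,6,2,5,5,4]
end: lo=0, hi=0; v = [1,5,5,6,3,3,5,2,6,2,5,5,4]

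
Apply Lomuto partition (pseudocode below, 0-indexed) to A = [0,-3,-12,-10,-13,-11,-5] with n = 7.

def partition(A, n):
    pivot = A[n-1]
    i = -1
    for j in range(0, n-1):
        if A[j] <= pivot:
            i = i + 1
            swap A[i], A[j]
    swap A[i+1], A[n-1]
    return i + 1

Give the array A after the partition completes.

[-12,-10,-13,-11,-5,-3,0]

pivot = A[6] = -5; i = -1
j=0: A[0]=0 > -5 → no swap
j=1: A[1]=-3 > -5 → no swap
j=2: A[2]=-12 ≤ -5 → i=0, swap A[0],A[2] → [-12,-3,0,-10,-13,-11,-5]
j=3: A[3]=-10 ≤ -5 → i=1, swap A[1],A[3] → [-12,-10,0,-3,-13,-11,-5]
j=4: A[4]=-13 ≤ -5 → i=2, swap A[2],A[4] → [-12,-10,-13,-3,0,-11,-5]
j=5: A[5]=-11 ≤ -5 → i=3, swap A[3],A[5] → [-12,-10,-13,-11,0,-3,-5]
final swap A[4],A[6] → [-12,-10,-13,-11,-5,-3,0]; return 4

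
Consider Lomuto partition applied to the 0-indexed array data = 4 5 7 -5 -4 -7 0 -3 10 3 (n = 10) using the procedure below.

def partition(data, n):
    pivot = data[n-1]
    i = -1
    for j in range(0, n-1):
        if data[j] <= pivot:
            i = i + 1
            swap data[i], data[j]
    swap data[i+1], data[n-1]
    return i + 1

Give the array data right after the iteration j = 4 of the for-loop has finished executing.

-5 -4 7 4 5 -7 0 -3 10 3

pivot = data[9] = 3; i = -1
j=0: data[0]=4 > 3 → no swap
j=1: data[1]=5 > 3 → no swap
j=2: data[2]=7 > 3 → no swap
j=3: data[3]=-5 ≤ 3 → i=0, swap data[0],data[3] → -5 5 7 4 -4 -7 0 -3 10 3
j=4: data[4]=-4 ≤ 3 → i=1, swap data[1],data[4] → -5 -4 7 4 5 -7 0 -3 10 3
(after j=4) data = -5 -4 7 4 5 -7 0 -3 10 3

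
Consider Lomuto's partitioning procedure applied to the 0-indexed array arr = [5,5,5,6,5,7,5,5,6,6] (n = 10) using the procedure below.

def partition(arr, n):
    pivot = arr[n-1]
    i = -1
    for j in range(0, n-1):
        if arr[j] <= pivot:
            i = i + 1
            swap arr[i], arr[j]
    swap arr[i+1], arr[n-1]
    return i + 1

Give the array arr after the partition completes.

[5,5,5,6,5,5,5,6,6,7]

pivot = arr[9] = 6; i = -1
j=0: arr[0]=5 ≤ 6 → i=0, swap arr[0],arr[0] (no change) → [5,5,5,6,5,7,5,5,6,6]
j=1: arr[1]=5 ≤ 6 → i=1, swap arr[1],arr[1] (no change) → [5,5,5,6,5,7,5,5,6,6]
j=2: arr[2]=5 ≤ 6 → i=2, swap arr[2],arr[2] (no change) → [5,5,5,6,5,7,5,5,6,6]
j=3: arr[3]=6 ≤ 6 → i=3, swap arr[3],arr[3] (no change) → [5,5,5,6,5,7,5,5,6,6]
j=4: arr[4]=5 ≤ 6 → i=4, swap arr[4],arr[4] (no change) → [5,5,5,6,5,7,5,5,6,6]
j=5: arr[5]=7 > 6 → no swap
j=6: arr[6]=5 ≤ 6 → i=5, swap arr[5],arr[6] → [5,5,5,6,5,5,7,5,6,6]
j=7: arr[7]=5 ≤ 6 → i=6, swap arr[6],arr[7] → [5,5,5,6,5,5,5,7,6,6]
j=8: arr[8]=6 ≤ 6 → i=7, swap arr[7],arr[8] → [5,5,5,6,5,5,5,6,7,6]
final swap arr[8],arr[9] → [5,5,5,6,5,5,5,6,6,7]; return 8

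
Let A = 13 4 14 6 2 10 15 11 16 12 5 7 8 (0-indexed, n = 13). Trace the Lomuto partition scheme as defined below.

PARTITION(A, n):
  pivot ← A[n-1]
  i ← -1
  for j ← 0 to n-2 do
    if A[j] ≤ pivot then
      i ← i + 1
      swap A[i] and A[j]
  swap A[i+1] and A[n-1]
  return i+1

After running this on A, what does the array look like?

pivot = A[12] = 8; i = -1
j=0: A[0]=13 > 8 → no swap
j=1: A[1]=4 ≤ 8 → i=0, swap A[0],A[1] → 4 13 14 6 2 10 15 11 16 12 5 7 8
j=2: A[2]=14 > 8 → no swap
j=3: A[3]=6 ≤ 8 → i=1, swap A[1],A[3] → 4 6 14 13 2 10 15 11 16 12 5 7 8
j=4: A[4]=2 ≤ 8 → i=2, swap A[2],A[4] → 4 6 2 13 14 10 15 11 16 12 5 7 8
j=5: A[5]=10 > 8 → no swap
j=6: A[6]=15 > 8 → no swap
j=7: A[7]=11 > 8 → no swap
j=8: A[8]=16 > 8 → no swap
j=9: A[9]=12 > 8 → no swap
j=10: A[10]=5 ≤ 8 → i=3, swap A[3],A[10] → 4 6 2 5 14 10 15 11 16 12 13 7 8
j=11: A[11]=7 ≤ 8 → i=4, swap A[4],A[11] → 4 6 2 5 7 10 15 11 16 12 13 14 8
final swap A[5],A[12] → 4 6 2 5 7 8 15 11 16 12 13 14 10; return 5

4 6 2 5 7 8 15 11 16 12 13 14 10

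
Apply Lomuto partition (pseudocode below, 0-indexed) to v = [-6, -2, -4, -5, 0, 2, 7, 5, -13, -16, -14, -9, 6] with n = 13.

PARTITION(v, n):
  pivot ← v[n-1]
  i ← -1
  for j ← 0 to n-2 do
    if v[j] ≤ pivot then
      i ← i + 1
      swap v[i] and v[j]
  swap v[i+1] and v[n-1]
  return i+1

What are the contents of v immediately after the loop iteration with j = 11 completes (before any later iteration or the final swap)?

[-6, -2, -4, -5, 0, 2, 5, -13, -16, -14, -9, 7, 6]

pivot=6, i=-1
j=0: -6≤6, i=0, swap(0,0) ⇒ [-6, -2, -4, -5, 0, 2, 7, 5, -13, -16, -14, -9, 6]
j=1: -2≤6, i=1, swap(1,1) ⇒ [-6, -2, -4, -5, 0, 2, 7, 5, -13, -16, -14, -9, 6]
j=2: -4≤6, i=2, swap(2,2) ⇒ [-6, -2, -4, -5, 0, 2, 7, 5, -13, -16, -14, -9, 6]
j=3: -5≤6, i=3, swap(3,3) ⇒ [-6, -2, -4, -5, 0, 2, 7, 5, -13, -16, -14, -9, 6]
j=4: 0≤6, i=4, swap(4,4) ⇒ [-6, -2, -4, -5, 0, 2, 7, 5, -13, -16, -14, -9, 6]
j=5: 2≤6, i=5, swap(5,5) ⇒ [-6, -2, -4, -5, 0, 2, 7, 5, -13, -16, -14, -9, 6]
j=6: 7>6, skip
j=7: 5≤6, i=6, swap(6,7) ⇒ [-6, -2, -4, -5, 0, 2, 5, 7, -13, -16, -14, -9, 6]
j=8: -13≤6, i=7, swap(7,8) ⇒ [-6, -2, -4, -5, 0, 2, 5, -13, 7, -16, -14, -9, 6]
j=9: -16≤6, i=8, swap(8,9) ⇒ [-6, -2, -4, -5, 0, 2, 5, -13, -16, 7, -14, -9, 6]
j=10: -14≤6, i=9, swap(9,10) ⇒ [-6, -2, -4, -5, 0, 2, 5, -13, -16, -14, 7, -9, 6]
j=11: -9≤6, i=10, swap(10,11) ⇒ [-6, -2, -4, -5, 0, 2, 5, -13, -16, -14, -9, 7, 6]
(after j=11) v = [-6, -2, -4, -5, 0, 2, 5, -13, -16, -14, -9, 7, 6]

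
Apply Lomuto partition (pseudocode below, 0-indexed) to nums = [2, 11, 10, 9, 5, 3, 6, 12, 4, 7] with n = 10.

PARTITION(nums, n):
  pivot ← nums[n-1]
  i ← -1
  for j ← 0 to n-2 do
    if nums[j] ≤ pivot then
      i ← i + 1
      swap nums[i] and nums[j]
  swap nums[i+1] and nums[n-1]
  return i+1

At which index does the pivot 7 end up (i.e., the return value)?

pivot=7, i=-1
j=0: 2≤7, i=0, swap(0,0) ⇒ [2, 11, 10, 9, 5, 3, 6, 12, 4, 7]
j=1: 11>7, skip
j=2: 10>7, skip
j=3: 9>7, skip
j=4: 5≤7, i=1, swap(1,4) ⇒ [2, 5, 10, 9, 11, 3, 6, 12, 4, 7]
j=5: 3≤7, i=2, swap(2,5) ⇒ [2, 5, 3, 9, 11, 10, 6, 12, 4, 7]
j=6: 6≤7, i=3, swap(3,6) ⇒ [2, 5, 3, 6, 11, 10, 9, 12, 4, 7]
j=7: 12>7, skip
j=8: 4≤7, i=4, swap(4,8) ⇒ [2, 5, 3, 6, 4, 10, 9, 12, 11, 7]
swap(5,9) ⇒ [2, 5, 3, 6, 4, 7, 9, 12, 11, 10]; return 5

5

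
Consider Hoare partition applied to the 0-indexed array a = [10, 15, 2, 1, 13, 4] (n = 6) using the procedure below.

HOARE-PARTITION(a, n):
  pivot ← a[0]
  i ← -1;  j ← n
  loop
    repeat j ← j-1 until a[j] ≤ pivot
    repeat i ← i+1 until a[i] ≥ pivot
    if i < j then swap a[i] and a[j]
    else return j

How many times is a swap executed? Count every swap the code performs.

2

pivot = a[0] = 10; i = -1, j = 6
j→5 (a[5]=4≤10), i→0 (a[0]=10≥10); i<j, swap → [4, 15, 2, 1, 13, 10]
j→3 (a[3]=1≤10), i→1 (a[1]=15≥10); i<j, swap → [4, 1, 2, 15, 13, 10]
j→2, i→3; i≥j, return j=2. a = [4, 1, 2, 15, 13, 10]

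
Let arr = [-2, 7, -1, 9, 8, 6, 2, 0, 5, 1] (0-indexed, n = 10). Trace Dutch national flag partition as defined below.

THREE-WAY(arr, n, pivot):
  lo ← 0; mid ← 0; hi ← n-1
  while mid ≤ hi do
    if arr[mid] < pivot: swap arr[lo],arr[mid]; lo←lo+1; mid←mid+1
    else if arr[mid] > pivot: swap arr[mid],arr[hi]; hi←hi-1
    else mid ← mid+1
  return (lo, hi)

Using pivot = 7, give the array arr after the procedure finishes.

lo=0 mid=0 hi=9
-2<7: swap(0,0), lo=1 mid=1 ⇒ [-2, 7, -1, 9, 8, 6, 2, 0, 5, 1]
7=7: mid=2
-1<7: swap(1,2), lo=2 mid=3 ⇒ [-2, -1, 7, 9, 8, 6, 2, 0, 5, 1]
9>7: swap(3,9), hi=8 ⇒ [-2, -1, 7, 1, 8, 6, 2, 0, 5, 9]
1<7: swap(2,3), lo=3 mid=4 ⇒ [-2, -1, 1, 7, 8, 6, 2, 0, 5, 9]
8>7: swap(4,8), hi=7 ⇒ [-2, -1, 1, 7, 5, 6, 2, 0, 8, 9]
5<7: swap(3,4), lo=4 mid=5 ⇒ [-2, -1, 1, 5, 7, 6, 2, 0, 8, 9]
6<7: swap(4,5), lo=5 mid=6 ⇒ [-2, -1, 1, 5, 6, 7, 2, 0, 8, 9]
2<7: swap(5,6), lo=6 mid=7 ⇒ [-2, -1, 1, 5, 6, 2, 7, 0, 8, 9]
0<7: swap(6,7), lo=7 mid=8 ⇒ [-2, -1, 1, 5, 6, 2, 0, 7, 8, 9]
done. lo=7 hi=7; arr=[-2, -1, 1, 5, 6, 2, 0, 7, 8, 9]

[-2, -1, 1, 5, 6, 2, 0, 7, 8, 9]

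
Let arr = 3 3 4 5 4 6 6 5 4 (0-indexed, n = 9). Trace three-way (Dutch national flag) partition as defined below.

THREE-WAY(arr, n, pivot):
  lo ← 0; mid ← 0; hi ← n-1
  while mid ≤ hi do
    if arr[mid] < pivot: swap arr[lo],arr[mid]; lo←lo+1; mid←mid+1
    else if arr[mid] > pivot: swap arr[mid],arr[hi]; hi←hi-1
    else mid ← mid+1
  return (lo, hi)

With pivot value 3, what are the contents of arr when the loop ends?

3 3 5 4 6 6 5 4 4

lo=0 mid=0 hi=8
3=3: mid=1
3=3: mid=2
4>3: swap(2,8), hi=7 ⇒ 3 3 4 5 4 6 6 5 4
4>3: swap(2,7), hi=6 ⇒ 3 3 5 5 4 6 6 4 4
5>3: swap(2,6), hi=5 ⇒ 3 3 6 5 4 6 5 4 4
6>3: swap(2,5), hi=4 ⇒ 3 3 6 5 4 6 5 4 4
6>3: swap(2,4), hi=3 ⇒ 3 3 4 5 6 6 5 4 4
4>3: swap(2,3), hi=2 ⇒ 3 3 5 4 6 6 5 4 4
5>3: swap(2,2), hi=1 ⇒ 3 3 5 4 6 6 5 4 4
done. lo=0 hi=1; arr=3 3 5 4 6 6 5 4 4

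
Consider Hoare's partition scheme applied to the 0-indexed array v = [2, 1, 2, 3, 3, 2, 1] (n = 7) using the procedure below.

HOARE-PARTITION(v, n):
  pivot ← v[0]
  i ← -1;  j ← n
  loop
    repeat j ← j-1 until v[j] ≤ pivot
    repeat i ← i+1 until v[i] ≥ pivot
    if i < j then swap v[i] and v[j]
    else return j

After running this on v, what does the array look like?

pivot=2
j stops at 6 (1), i stops at 0 (2); swap ⇒ [1, 1, 2, 3, 3, 2, 2]
j stops at 5 (2), i stops at 2 (2); swap ⇒ [1, 1, 2, 3, 3, 2, 2]
j stops at 2, i stops at 3; i≥j ⇒ return 2. v=[1, 1, 2, 3, 3, 2, 2]

[1, 1, 2, 3, 3, 2, 2]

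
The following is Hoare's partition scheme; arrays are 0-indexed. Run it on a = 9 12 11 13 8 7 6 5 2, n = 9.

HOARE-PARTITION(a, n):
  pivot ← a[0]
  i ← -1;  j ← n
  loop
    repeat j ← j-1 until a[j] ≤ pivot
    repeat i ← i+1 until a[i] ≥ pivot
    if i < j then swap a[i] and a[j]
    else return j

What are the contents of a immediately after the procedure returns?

2 5 6 7 8 13 11 12 9

pivot = a[0] = 9; i = -1, j = 9
j→8 (a[8]=2≤9), i→0 (a[0]=9≥9); i<j, swap → 2 12 11 13 8 7 6 5 9
j→7 (a[7]=5≤9), i→1 (a[1]=12≥9); i<j, swap → 2 5 11 13 8 7 6 12 9
j→6 (a[6]=6≤9), i→2 (a[2]=11≥9); i<j, swap → 2 5 6 13 8 7 11 12 9
j→5 (a[5]=7≤9), i→3 (a[3]=13≥9); i<j, swap → 2 5 6 7 8 13 11 12 9
j→4, i→5; i≥j, return j=4. a = 2 5 6 7 8 13 11 12 9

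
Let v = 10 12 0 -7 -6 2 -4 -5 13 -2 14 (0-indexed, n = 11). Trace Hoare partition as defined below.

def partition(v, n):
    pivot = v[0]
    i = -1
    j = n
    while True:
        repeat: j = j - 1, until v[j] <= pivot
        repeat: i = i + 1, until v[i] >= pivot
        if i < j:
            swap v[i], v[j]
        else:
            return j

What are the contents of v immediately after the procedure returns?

pivot = v[0] = 10; i = -1, j = 11
j→9 (v[9]=-2≤10), i→0 (v[0]=10≥10); i<j, swap → -2 12 0 -7 -6 2 -4 -5 13 10 14
j→7 (v[7]=-5≤10), i→1 (v[1]=12≥10); i<j, swap → -2 -5 0 -7 -6 2 -4 12 13 10 14
j→6, i→7; i≥j, return j=6. v = -2 -5 0 -7 -6 2 -4 12 13 10 14

-2 -5 0 -7 -6 2 -4 12 13 10 14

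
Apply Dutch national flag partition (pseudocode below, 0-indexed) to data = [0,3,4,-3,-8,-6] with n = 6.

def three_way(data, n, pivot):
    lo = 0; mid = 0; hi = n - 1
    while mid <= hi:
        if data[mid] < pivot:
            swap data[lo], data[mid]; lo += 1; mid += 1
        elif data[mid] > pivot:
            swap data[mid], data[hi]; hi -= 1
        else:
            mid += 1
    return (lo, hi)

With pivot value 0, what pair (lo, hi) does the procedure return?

(3, 3)

pivot = 0; lo=0, mid=0, hi=5
data[mid]=0=0: mid=1
data[mid]=3>0: swap data[1],data[5]; hi=4 → [0,-6,4,-3,-8,3]
data[mid]=-6<0: swap data[0],data[1]; lo=1,mid=2 → [-6,0,4,-3,-8,3]
data[mid]=4>0: swap data[2],data[4]; hi=3 → [-6,0,-8,-3,4,3]
data[mid]=-8<0: swap data[1],data[2]; lo=2,mid=3 → [-6,-8,0,-3,4,3]
data[mid]=-3<0: swap data[2],data[3]; lo=3,mid=4 → [-6,-8,-3,0,4,3]
end: lo=3, hi=3; data = [-6,-8,-3,0,4,3]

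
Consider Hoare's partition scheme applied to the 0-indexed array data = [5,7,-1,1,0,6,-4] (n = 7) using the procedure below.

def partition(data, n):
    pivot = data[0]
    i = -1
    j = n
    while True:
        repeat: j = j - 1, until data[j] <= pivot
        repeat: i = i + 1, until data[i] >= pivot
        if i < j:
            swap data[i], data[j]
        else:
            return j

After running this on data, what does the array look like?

pivot = data[0] = 5; i = -1, j = 7
j→6 (data[6]=-4≤5), i→0 (data[0]=5≥5); i<j, swap → [-4,7,-1,1,0,6,5]
j→4 (data[4]=0≤5), i→1 (data[1]=7≥5); i<j, swap → [-4,0,-1,1,7,6,5]
j→3, i→4; i≥j, return j=3. data = [-4,0,-1,1,7,6,5]

[-4,0,-1,1,7,6,5]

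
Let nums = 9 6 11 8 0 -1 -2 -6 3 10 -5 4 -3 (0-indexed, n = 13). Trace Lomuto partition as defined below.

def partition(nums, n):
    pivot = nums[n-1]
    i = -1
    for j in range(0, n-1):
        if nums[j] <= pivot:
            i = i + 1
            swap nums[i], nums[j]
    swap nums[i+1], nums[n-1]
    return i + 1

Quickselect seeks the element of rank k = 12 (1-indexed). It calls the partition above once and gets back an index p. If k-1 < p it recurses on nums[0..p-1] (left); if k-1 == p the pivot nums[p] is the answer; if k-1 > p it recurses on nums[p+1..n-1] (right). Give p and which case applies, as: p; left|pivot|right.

pivot=-3, i=-1
j=0: 9>-3, skip
j=1: 6>-3, skip
j=2: 11>-3, skip
j=3: 8>-3, skip
j=4: 0>-3, skip
j=5: -1>-3, skip
j=6: -2>-3, skip
j=7: -6≤-3, i=0, swap(0,7) ⇒ -6 6 11 8 0 -1 -2 9 3 10 -5 4 -3
j=8: 3>-3, skip
j=9: 10>-3, skip
j=10: -5≤-3, i=1, swap(1,10) ⇒ -6 -5 11 8 0 -1 -2 9 3 10 6 4 -3
j=11: 4>-3, skip
swap(2,12) ⇒ -6 -5 -3 8 0 -1 -2 9 3 10 6 4 11; return 2
p = 2; k-1 = 11 > 2 ⇒ right

2; right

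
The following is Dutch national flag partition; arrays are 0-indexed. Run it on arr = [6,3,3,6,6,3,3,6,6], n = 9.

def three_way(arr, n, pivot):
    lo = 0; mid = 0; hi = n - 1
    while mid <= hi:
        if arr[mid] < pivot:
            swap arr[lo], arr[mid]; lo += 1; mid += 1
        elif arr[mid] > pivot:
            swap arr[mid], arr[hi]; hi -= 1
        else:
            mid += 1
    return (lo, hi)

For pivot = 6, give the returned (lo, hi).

pivot = 6; lo=0, mid=0, hi=8
arr[mid]=6=6: mid=1
arr[mid]=3<6: swap arr[0],arr[1]; lo=1,mid=2 → [3,6,3,6,6,3,3,6,6]
arr[mid]=3<6: swap arr[1],arr[2]; lo=2,mid=3 → [3,3,6,6,6,3,3,6,6]
arr[mid]=6=6: mid=4
arr[mid]=6=6: mid=5
arr[mid]=3<6: swap arr[2],arr[5]; lo=3,mid=6 → [3,3,3,6,6,6,3,6,6]
arr[mid]=3<6: swap arr[3],arr[6]; lo=4,mid=7 → [3,3,3,3,6,6,6,6,6]
arr[mid]=6=6: mid=8
arr[mid]=6=6: mid=9
end: lo=4, hi=8; arr = [3,3,3,3,6,6,6,6,6]

(4, 8)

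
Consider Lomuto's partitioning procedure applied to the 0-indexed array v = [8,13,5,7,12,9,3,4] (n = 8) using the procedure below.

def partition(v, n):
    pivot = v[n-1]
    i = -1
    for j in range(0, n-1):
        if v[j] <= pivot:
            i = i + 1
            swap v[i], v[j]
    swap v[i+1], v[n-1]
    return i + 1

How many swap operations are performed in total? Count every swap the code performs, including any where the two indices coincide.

2

pivot=4, i=-1
j=0: 8>4, skip
j=1: 13>4, skip
j=2: 5>4, skip
j=3: 7>4, skip
j=4: 12>4, skip
j=5: 9>4, skip
j=6: 3≤4, i=0, swap(0,6) ⇒ [3,13,5,7,12,9,8,4]
swap(1,7) ⇒ [3,4,5,7,12,9,8,13]; return 1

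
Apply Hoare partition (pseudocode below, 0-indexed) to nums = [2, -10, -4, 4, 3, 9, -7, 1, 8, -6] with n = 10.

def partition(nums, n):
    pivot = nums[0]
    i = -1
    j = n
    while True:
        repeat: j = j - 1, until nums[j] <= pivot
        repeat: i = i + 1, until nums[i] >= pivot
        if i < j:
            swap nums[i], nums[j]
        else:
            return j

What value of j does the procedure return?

4

pivot=2
j stops at 9 (-6), i stops at 0 (2); swap ⇒ [-6, -10, -4, 4, 3, 9, -7, 1, 8, 2]
j stops at 7 (1), i stops at 3 (4); swap ⇒ [-6, -10, -4, 1, 3, 9, -7, 4, 8, 2]
j stops at 6 (-7), i stops at 4 (3); swap ⇒ [-6, -10, -4, 1, -7, 9, 3, 4, 8, 2]
j stops at 4, i stops at 5; i≥j ⇒ return 4. nums=[-6, -10, -4, 1, -7, 9, 3, 4, 8, 2]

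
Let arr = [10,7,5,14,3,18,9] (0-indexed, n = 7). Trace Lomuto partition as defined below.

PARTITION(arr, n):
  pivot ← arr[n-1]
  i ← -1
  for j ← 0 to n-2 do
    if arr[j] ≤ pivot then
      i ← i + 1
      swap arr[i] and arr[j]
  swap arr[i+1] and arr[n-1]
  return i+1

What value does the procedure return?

pivot = arr[6] = 9; i = -1
j=0: arr[0]=10 > 9 → no swap
j=1: arr[1]=7 ≤ 9 → i=0, swap arr[0],arr[1] → [7,10,5,14,3,18,9]
j=2: arr[2]=5 ≤ 9 → i=1, swap arr[1],arr[2] → [7,5,10,14,3,18,9]
j=3: arr[3]=14 > 9 → no swap
j=4: arr[4]=3 ≤ 9 → i=2, swap arr[2],arr[4] → [7,5,3,14,10,18,9]
j=5: arr[5]=18 > 9 → no swap
final swap arr[3],arr[6] → [7,5,3,9,10,18,14]; return 3

3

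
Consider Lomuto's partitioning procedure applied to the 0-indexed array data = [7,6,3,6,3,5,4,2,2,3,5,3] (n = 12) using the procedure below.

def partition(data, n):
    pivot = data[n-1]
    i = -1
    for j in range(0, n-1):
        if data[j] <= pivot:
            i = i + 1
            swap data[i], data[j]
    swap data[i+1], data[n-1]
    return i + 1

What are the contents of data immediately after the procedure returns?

pivot=3, i=-1
j=0: 7>3, skip
j=1: 6>3, skip
j=2: 3≤3, i=0, swap(0,2) ⇒ [3,6,7,6,3,5,4,2,2,3,5,3]
j=3: 6>3, skip
j=4: 3≤3, i=1, swap(1,4) ⇒ [3,3,7,6,6,5,4,2,2,3,5,3]
j=5: 5>3, skip
j=6: 4>3, skip
j=7: 2≤3, i=2, swap(2,7) ⇒ [3,3,2,6,6,5,4,7,2,3,5,3]
j=8: 2≤3, i=3, swap(3,8) ⇒ [3,3,2,2,6,5,4,7,6,3,5,3]
j=9: 3≤3, i=4, swap(4,9) ⇒ [3,3,2,2,3,5,4,7,6,6,5,3]
j=10: 5>3, skip
swap(5,11) ⇒ [3,3,2,2,3,3,4,7,6,6,5,5]; return 5

[3,3,2,2,3,3,4,7,6,6,5,5]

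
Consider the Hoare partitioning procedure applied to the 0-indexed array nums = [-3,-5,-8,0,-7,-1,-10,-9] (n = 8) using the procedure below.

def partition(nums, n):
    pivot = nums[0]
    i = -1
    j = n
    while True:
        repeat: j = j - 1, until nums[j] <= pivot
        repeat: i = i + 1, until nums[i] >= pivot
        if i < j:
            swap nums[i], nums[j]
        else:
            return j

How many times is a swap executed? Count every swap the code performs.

2

pivot = nums[0] = -3; i = -1, j = 8
j→7 (nums[7]=-9≤-3), i→0 (nums[0]=-3≥-3); i<j, swap → [-9,-5,-8,0,-7,-1,-10,-3]
j→6 (nums[6]=-10≤-3), i→3 (nums[3]=0≥-3); i<j, swap → [-9,-5,-8,-10,-7,-1,0,-3]
j→4, i→5; i≥j, return j=4. nums = [-9,-5,-8,-10,-7,-1,0,-3]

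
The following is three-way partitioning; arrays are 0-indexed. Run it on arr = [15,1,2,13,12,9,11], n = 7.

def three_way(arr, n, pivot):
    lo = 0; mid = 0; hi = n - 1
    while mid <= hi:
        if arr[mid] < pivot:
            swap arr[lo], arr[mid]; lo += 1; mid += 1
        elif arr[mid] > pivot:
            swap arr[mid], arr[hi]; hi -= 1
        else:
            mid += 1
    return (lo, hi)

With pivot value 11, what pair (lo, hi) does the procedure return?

lo=0 mid=0 hi=6
15>11: swap(0,6), hi=5 ⇒ [11,1,2,13,12,9,15]
11=11: mid=1
1<11: swap(0,1), lo=1 mid=2 ⇒ [1,11,2,13,12,9,15]
2<11: swap(1,2), lo=2 mid=3 ⇒ [1,2,11,13,12,9,15]
13>11: swap(3,5), hi=4 ⇒ [1,2,11,9,12,13,15]
9<11: swap(2,3), lo=3 mid=4 ⇒ [1,2,9,11,12,13,15]
12>11: swap(4,4), hi=3 ⇒ [1,2,9,11,12,13,15]
done. lo=3 hi=3; arr=[1,2,9,11,12,13,15]

(3, 3)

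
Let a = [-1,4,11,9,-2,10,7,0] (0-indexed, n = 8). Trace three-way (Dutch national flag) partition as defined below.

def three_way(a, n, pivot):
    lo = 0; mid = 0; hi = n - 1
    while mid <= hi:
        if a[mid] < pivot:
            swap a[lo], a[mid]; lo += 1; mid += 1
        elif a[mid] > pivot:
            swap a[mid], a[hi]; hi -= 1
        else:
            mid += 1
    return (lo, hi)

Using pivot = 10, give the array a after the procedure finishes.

[-1,4,0,9,-2,7,10,11]

lo=0 mid=0 hi=7
-1<10: swap(0,0), lo=1 mid=1 ⇒ [-1,4,11,9,-2,10,7,0]
4<10: swap(1,1), lo=2 mid=2 ⇒ [-1,4,11,9,-2,10,7,0]
11>10: swap(2,7), hi=6 ⇒ [-1,4,0,9,-2,10,7,11]
0<10: swap(2,2), lo=3 mid=3 ⇒ [-1,4,0,9,-2,10,7,11]
9<10: swap(3,3), lo=4 mid=4 ⇒ [-1,4,0,9,-2,10,7,11]
-2<10: swap(4,4), lo=5 mid=5 ⇒ [-1,4,0,9,-2,10,7,11]
10=10: mid=6
7<10: swap(5,6), lo=6 mid=7 ⇒ [-1,4,0,9,-2,7,10,11]
done. lo=6 hi=6; a=[-1,4,0,9,-2,7,10,11]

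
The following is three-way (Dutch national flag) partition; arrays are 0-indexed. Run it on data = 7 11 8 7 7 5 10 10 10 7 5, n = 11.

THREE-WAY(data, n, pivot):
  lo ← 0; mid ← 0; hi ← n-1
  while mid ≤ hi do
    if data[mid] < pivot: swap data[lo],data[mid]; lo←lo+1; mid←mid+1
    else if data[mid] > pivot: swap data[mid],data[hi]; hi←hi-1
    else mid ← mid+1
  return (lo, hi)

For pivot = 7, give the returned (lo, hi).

(2, 5)

pivot = 7; lo=0, mid=0, hi=10
data[mid]=7=7: mid=1
data[mid]=11>7: swap data[1],data[10]; hi=9 → 7 5 8 7 7 5 10 10 10 7 11
data[mid]=5<7: swap data[0],data[1]; lo=1,mid=2 → 5 7 8 7 7 5 10 10 10 7 11
data[mid]=8>7: swap data[2],data[9]; hi=8 → 5 7 7 7 7 5 10 10 10 8 11
data[mid]=7=7: mid=3
data[mid]=7=7: mid=4
data[mid]=7=7: mid=5
data[mid]=5<7: swap data[1],data[5]; lo=2,mid=6 → 5 5 7 7 7 7 10 10 10 8 11
data[mid]=10>7: swap data[6],data[8]; hi=7 → 5 5 7 7 7 7 10 10 10 8 11
data[mid]=10>7: swap data[6],data[7]; hi=6 → 5 5 7 7 7 7 10 10 10 8 11
data[mid]=10>7: swap data[6],data[6]; hi=5 → 5 5 7 7 7 7 10 10 10 8 11
end: lo=2, hi=5; data = 5 5 7 7 7 7 10 10 10 8 11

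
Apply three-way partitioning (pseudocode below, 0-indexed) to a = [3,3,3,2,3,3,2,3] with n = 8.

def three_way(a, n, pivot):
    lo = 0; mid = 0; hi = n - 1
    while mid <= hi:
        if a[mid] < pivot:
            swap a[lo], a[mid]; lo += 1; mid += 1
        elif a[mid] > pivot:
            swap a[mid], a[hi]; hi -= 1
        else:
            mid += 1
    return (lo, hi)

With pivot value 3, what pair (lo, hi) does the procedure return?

lo=0 mid=0 hi=7
3=3: mid=1
3=3: mid=2
3=3: mid=3
2<3: swap(0,3), lo=1 mid=4 ⇒ [2,3,3,3,3,3,2,3]
3=3: mid=5
3=3: mid=6
2<3: swap(1,6), lo=2 mid=7 ⇒ [2,2,3,3,3,3,3,3]
3=3: mid=8
done. lo=2 hi=7; a=[2,2,3,3,3,3,3,3]

(2, 7)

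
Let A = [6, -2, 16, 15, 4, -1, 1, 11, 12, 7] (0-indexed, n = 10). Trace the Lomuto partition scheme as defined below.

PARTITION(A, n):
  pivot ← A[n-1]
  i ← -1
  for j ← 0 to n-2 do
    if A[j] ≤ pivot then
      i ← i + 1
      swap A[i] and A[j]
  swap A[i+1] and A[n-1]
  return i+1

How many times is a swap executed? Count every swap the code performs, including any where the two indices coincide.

pivot = A[9] = 7; i = -1
j=0: A[0]=6 ≤ 7 → i=0, swap A[0],A[0] (no change) → [6, -2, 16, 15, 4, -1, 1, 11, 12, 7]
j=1: A[1]=-2 ≤ 7 → i=1, swap A[1],A[1] (no change) → [6, -2, 16, 15, 4, -1, 1, 11, 12, 7]
j=2: A[2]=16 > 7 → no swap
j=3: A[3]=15 > 7 → no swap
j=4: A[4]=4 ≤ 7 → i=2, swap A[2],A[4] → [6, -2, 4, 15, 16, -1, 1, 11, 12, 7]
j=5: A[5]=-1 ≤ 7 → i=3, swap A[3],A[5] → [6, -2, 4, -1, 16, 15, 1, 11, 12, 7]
j=6: A[6]=1 ≤ 7 → i=4, swap A[4],A[6] → [6, -2, 4, -1, 1, 15, 16, 11, 12, 7]
j=7: A[7]=11 > 7 → no swap
j=8: A[8]=12 > 7 → no swap
final swap A[5],A[9] → [6, -2, 4, -1, 1, 7, 16, 11, 12, 15]; return 5

6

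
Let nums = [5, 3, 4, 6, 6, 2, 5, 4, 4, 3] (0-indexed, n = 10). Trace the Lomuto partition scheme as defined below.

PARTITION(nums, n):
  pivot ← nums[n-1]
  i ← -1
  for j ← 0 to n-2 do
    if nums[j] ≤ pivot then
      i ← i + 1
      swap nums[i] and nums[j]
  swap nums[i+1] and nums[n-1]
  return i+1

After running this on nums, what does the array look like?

[3, 2, 3, 6, 6, 5, 5, 4, 4, 4]

pivot=3, i=-1
j=0: 5>3, skip
j=1: 3≤3, i=0, swap(0,1) ⇒ [3, 5, 4, 6, 6, 2, 5, 4, 4, 3]
j=2: 4>3, skip
j=3: 6>3, skip
j=4: 6>3, skip
j=5: 2≤3, i=1, swap(1,5) ⇒ [3, 2, 4, 6, 6, 5, 5, 4, 4, 3]
j=6: 5>3, skip
j=7: 4>3, skip
j=8: 4>3, skip
swap(2,9) ⇒ [3, 2, 3, 6, 6, 5, 5, 4, 4, 4]; return 2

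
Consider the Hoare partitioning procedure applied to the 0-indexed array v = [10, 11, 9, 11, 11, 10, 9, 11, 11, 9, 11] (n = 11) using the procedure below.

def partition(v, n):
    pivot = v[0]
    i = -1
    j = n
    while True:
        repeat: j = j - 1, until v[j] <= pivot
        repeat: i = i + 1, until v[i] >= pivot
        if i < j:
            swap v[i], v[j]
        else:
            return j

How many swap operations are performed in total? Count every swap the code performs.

3

pivot = v[0] = 10; i = -1, j = 11
j→9 (v[9]=9≤10), i→0 (v[0]=10≥10); i<j, swap → [9, 11, 9, 11, 11, 10, 9, 11, 11, 10, 11]
j→6 (v[6]=9≤10), i→1 (v[1]=11≥10); i<j, swap → [9, 9, 9, 11, 11, 10, 11, 11, 11, 10, 11]
j→5 (v[5]=10≤10), i→3 (v[3]=11≥10); i<j, swap → [9, 9, 9, 10, 11, 11, 11, 11, 11, 10, 11]
j→3, i→4; i≥j, return j=3. v = [9, 9, 9, 10, 11, 11, 11, 11, 11, 10, 11]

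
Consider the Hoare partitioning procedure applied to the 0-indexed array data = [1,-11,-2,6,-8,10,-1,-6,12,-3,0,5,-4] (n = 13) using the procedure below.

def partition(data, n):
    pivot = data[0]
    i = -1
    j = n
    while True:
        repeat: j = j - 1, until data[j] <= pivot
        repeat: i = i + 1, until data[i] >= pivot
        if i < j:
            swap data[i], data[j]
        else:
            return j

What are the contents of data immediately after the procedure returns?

[-4,-11,-2,0,-8,-3,-1,-6,12,10,6,5,1]

pivot = data[0] = 1; i = -1, j = 13
j→12 (data[12]=-4≤1), i→0 (data[0]=1≥1); i<j, swap → [-4,-11,-2,6,-8,10,-1,-6,12,-3,0,5,1]
j→10 (data[10]=0≤1), i→3 (data[3]=6≥1); i<j, swap → [-4,-11,-2,0,-8,10,-1,-6,12,-3,6,5,1]
j→9 (data[9]=-3≤1), i→5 (data[5]=10≥1); i<j, swap → [-4,-11,-2,0,-8,-3,-1,-6,12,10,6,5,1]
j→7, i→8; i≥j, return j=7. data = [-4,-11,-2,0,-8,-3,-1,-6,12,10,6,5,1]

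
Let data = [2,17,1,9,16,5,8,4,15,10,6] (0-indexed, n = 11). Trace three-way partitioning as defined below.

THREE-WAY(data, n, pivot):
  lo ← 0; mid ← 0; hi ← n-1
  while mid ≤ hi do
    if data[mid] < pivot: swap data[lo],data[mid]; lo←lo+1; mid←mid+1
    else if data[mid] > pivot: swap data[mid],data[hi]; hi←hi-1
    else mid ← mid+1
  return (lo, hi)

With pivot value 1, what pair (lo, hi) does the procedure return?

lo=0 mid=0 hi=10
2>1: swap(0,10), hi=9 ⇒ [6,17,1,9,16,5,8,4,15,10,2]
6>1: swap(0,9), hi=8 ⇒ [10,17,1,9,16,5,8,4,15,6,2]
10>1: swap(0,8), hi=7 ⇒ [15,17,1,9,16,5,8,4,10,6,2]
15>1: swap(0,7), hi=6 ⇒ [4,17,1,9,16,5,8,15,10,6,2]
4>1: swap(0,6), hi=5 ⇒ [8,17,1,9,16,5,4,15,10,6,2]
8>1: swap(0,5), hi=4 ⇒ [5,17,1,9,16,8,4,15,10,6,2]
5>1: swap(0,4), hi=3 ⇒ [16,17,1,9,5,8,4,15,10,6,2]
16>1: swap(0,3), hi=2 ⇒ [9,17,1,16,5,8,4,15,10,6,2]
9>1: swap(0,2), hi=1 ⇒ [1,17,9,16,5,8,4,15,10,6,2]
1=1: mid=1
17>1: swap(1,1), hi=0 ⇒ [1,17,9,16,5,8,4,15,10,6,2]
done. lo=0 hi=0; data=[1,17,9,16,5,8,4,15,10,6,2]

(0, 0)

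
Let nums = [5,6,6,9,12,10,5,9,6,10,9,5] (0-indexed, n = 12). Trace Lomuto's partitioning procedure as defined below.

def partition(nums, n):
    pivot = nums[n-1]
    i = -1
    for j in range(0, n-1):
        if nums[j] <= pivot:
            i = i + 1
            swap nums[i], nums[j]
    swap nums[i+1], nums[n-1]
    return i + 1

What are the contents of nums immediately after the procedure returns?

[5,5,5,9,12,10,6,9,6,10,9,6]

pivot = nums[11] = 5; i = -1
j=0: nums[0]=5 ≤ 5 → i=0, swap nums[0],nums[0] (no change) → [5,6,6,9,12,10,5,9,6,10,9,5]
j=1: nums[1]=6 > 5 → no swap
j=2: nums[2]=6 > 5 → no swap
j=3: nums[3]=9 > 5 → no swap
j=4: nums[4]=12 > 5 → no swap
j=5: nums[5]=10 > 5 → no swap
j=6: nums[6]=5 ≤ 5 → i=1, swap nums[1],nums[6] → [5,5,6,9,12,10,6,9,6,10,9,5]
j=7: nums[7]=9 > 5 → no swap
j=8: nums[8]=6 > 5 → no swap
j=9: nums[9]=10 > 5 → no swap
j=10: nums[10]=9 > 5 → no swap
final swap nums[2],nums[11] → [5,5,5,9,12,10,6,9,6,10,9,6]; return 2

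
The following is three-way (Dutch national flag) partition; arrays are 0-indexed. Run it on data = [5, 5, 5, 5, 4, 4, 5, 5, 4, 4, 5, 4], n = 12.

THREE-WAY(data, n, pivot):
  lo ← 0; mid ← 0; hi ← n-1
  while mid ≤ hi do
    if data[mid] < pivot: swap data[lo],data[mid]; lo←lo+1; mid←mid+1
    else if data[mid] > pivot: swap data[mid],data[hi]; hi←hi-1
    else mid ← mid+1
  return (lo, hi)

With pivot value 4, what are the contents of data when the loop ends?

[4, 4, 4, 4, 4, 5, 5, 5, 5, 5, 5, 5]

lo=0 mid=0 hi=11
5>4: swap(0,11), hi=10 ⇒ [4, 5, 5, 5, 4, 4, 5, 5, 4, 4, 5, 5]
4=4: mid=1
5>4: swap(1,10), hi=9 ⇒ [4, 5, 5, 5, 4, 4, 5, 5, 4, 4, 5, 5]
5>4: swap(1,9), hi=8 ⇒ [4, 4, 5, 5, 4, 4, 5, 5, 4, 5, 5, 5]
4=4: mid=2
5>4: swap(2,8), hi=7 ⇒ [4, 4, 4, 5, 4, 4, 5, 5, 5, 5, 5, 5]
4=4: mid=3
5>4: swap(3,7), hi=6 ⇒ [4, 4, 4, 5, 4, 4, 5, 5, 5, 5, 5, 5]
5>4: swap(3,6), hi=5 ⇒ [4, 4, 4, 5, 4, 4, 5, 5, 5, 5, 5, 5]
5>4: swap(3,5), hi=4 ⇒ [4, 4, 4, 4, 4, 5, 5, 5, 5, 5, 5, 5]
4=4: mid=4
4=4: mid=5
done. lo=0 hi=4; data=[4, 4, 4, 4, 4, 5, 5, 5, 5, 5, 5, 5]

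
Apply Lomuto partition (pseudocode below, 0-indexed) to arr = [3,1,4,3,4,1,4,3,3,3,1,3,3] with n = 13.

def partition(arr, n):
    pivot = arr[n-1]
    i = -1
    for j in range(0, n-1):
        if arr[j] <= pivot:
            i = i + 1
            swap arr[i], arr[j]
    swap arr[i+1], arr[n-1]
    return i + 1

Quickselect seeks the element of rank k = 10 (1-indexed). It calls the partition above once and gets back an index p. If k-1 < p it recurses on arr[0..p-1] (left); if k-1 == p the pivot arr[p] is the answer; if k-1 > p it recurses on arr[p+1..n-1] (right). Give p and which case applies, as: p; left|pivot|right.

9; pivot

pivot = arr[12] = 3; i = -1
j=0: arr[0]=3 ≤ 3 → i=0, swap arr[0],arr[0] (no change) → [3,1,4,3,4,1,4,3,3,3,1,3,3]
j=1: arr[1]=1 ≤ 3 → i=1, swap arr[1],arr[1] (no change) → [3,1,4,3,4,1,4,3,3,3,1,3,3]
j=2: arr[2]=4 > 3 → no swap
j=3: arr[3]=3 ≤ 3 → i=2, swap arr[2],arr[3] → [3,1,3,4,4,1,4,3,3,3,1,3,3]
j=4: arr[4]=4 > 3 → no swap
j=5: arr[5]=1 ≤ 3 → i=3, swap arr[3],arr[5] → [3,1,3,1,4,4,4,3,3,3,1,3,3]
j=6: arr[6]=4 > 3 → no swap
j=7: arr[7]=3 ≤ 3 → i=4, swap arr[4],arr[7] → [3,1,3,1,3,4,4,4,3,3,1,3,3]
j=8: arr[8]=3 ≤ 3 → i=5, swap arr[5],arr[8] → [3,1,3,1,3,3,4,4,4,3,1,3,3]
j=9: arr[9]=3 ≤ 3 → i=6, swap arr[6],arr[9] → [3,1,3,1,3,3,3,4,4,4,1,3,3]
j=10: arr[10]=1 ≤ 3 → i=7, swap arr[7],arr[10] → [3,1,3,1,3,3,3,1,4,4,4,3,3]
j=11: arr[11]=3 ≤ 3 → i=8, swap arr[8],arr[11] → [3,1,3,1,3,3,3,1,3,4,4,4,3]
final swap arr[9],arr[12] → [3,1,3,1,3,3,3,1,3,3,4,4,4]; return 9
p = 9; k-1 = 9 == 9 ⇒ pivot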